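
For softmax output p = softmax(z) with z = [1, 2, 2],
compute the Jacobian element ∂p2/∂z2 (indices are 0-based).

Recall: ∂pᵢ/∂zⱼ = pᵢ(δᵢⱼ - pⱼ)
∂p2/∂z2 = 0.244

p = softmax(z) = [0.1554, 0.4223, 0.4223]
p2 = 0.4223

∂p2/∂z2 = p2(1 - p2) = 0.4223 × (1 - 0.4223) = 0.244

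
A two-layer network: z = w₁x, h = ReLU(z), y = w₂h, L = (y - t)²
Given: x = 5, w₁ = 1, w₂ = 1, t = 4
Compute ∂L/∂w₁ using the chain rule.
∂L/∂w₁ = 10

Forward pass:
z = w₁x = 1×5 = 5
h = ReLU(5) = 5
y = w₂h = 1×5 = 5

Backward pass:
∂L/∂y = 2(y - t) = 2(5 - 4) = 2
∂y/∂h = w₂ = 1
∂h/∂z = 1 (ReLU derivative)
∂z/∂w₁ = x = 5

∂L/∂w₁ = 2 × 1 × 1 × 5 = 10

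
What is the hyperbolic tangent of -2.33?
-0.9812

tanh(-2.33) = (e^(-2.33) - e^(2.33))/(e^(-2.33) + e^(2.33)) = -0.9812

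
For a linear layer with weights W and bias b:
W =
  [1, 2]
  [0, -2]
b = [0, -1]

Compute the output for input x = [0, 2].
y = [4, -5]

Wx = [1×0 + 2×2, 0×0 + -2×2]
   = [4, -4]
y = Wx + b = [4 + 0, -4 + -1] = [4, -5]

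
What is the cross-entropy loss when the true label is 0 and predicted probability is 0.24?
L = 0.2744

L = -0·log(0.24) - 1·log(0.76) = -log(0.76) = 0.2744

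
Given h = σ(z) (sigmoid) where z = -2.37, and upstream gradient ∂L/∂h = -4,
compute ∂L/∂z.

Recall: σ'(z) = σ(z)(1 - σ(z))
∂L/∂z = -0.3127

σ(-2.37) = 0.08549
σ'(-2.37) = σ(-2.37)(1 - σ(-2.37)) = 0.08549 × 0.9145 = 0.07818
∂L/∂z = ∂L/∂h · σ'(z) = -4 × 0.07818 = -0.3127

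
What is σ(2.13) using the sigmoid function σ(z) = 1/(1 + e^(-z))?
0.8938

sigmoid(2.13) = 1/(1 + e^(-2.13)) = 1/(1 + 0.1188) = 0.8938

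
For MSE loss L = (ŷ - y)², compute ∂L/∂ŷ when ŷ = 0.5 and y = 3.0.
∂L/∂ŷ = -5.0

∂L/∂ŷ = 2(ŷ - y) = 2(0.5 - 3.0) = 2(-2.5) = -5.0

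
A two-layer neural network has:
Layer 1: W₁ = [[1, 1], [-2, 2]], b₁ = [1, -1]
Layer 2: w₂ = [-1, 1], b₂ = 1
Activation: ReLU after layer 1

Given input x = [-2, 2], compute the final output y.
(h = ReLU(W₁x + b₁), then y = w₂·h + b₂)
y = 7

Layer 1 pre-activation: z₁ = [1, 7]
After ReLU: h = [1, 7]
Layer 2 output: y = -1×1 + 1×7 + 1 = 7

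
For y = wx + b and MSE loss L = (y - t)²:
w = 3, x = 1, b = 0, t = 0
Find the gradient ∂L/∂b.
∂L/∂b = 6

y = wx + b = (3)(1) + 0 = 3
∂L/∂y = 2(y - t) = 2(3 - 0) = 6
∂y/∂b = 1
∂L/∂b = ∂L/∂y · ∂y/∂b = 6 × 1 = 6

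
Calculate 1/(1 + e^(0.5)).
0.3775

sigmoid(-0.5) = 1/(1 + e^(0.5)) = 1/(1 + 1.649) = 0.3775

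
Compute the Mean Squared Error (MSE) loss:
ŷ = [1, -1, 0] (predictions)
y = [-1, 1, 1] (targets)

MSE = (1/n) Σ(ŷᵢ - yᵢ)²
MSE = 3

MSE = (1/3)((1--1)² + (-1-1)² + (0-1)²) = (1/3)(4 + 4 + 1) = 3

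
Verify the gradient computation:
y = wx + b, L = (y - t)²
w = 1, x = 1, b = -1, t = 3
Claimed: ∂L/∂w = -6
Correct

y = (1)(1) + -1 = 0
∂L/∂y = 2(y - t) = 2(0 - 3) = -6
∂y/∂w = x = 1
∂L/∂w = -6 × 1 = -6

Claimed value: -6
Correct: The correct gradient is -6.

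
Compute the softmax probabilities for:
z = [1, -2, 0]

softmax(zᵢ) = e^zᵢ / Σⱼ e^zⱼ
p = [0.7054, 0.0351, 0.2595]

exp(z) = [2.718, 0.1353, 1]
Sum = 3.854
p = [0.7054, 0.0351, 0.2595]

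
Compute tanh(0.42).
0.3969

tanh(0.42) = (e^(0.42) - e^(-0.42))/(e^(0.42) + e^(-0.42)) = 0.3969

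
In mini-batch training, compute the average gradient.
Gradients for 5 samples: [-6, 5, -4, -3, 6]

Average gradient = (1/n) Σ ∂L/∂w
Average gradient = -0.4

Average = (1/5)(-6 + 5 + -4 + -3 + 6) = -2/5 = -0.4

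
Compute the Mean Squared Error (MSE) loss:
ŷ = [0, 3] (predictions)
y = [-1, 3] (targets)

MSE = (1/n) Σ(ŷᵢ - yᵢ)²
MSE = 0.5

MSE = (1/2)((0--1)² + (3-3)²) = (1/2)(1 + 0) = 0.5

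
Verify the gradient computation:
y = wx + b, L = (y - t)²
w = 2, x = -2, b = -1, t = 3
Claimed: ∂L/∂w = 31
Incorrect

y = (2)(-2) + -1 = -5
∂L/∂y = 2(y - t) = 2(-5 - 3) = -16
∂y/∂w = x = -2
∂L/∂w = -16 × -2 = 32

Claimed value: 31
Incorrect: The correct gradient is 32.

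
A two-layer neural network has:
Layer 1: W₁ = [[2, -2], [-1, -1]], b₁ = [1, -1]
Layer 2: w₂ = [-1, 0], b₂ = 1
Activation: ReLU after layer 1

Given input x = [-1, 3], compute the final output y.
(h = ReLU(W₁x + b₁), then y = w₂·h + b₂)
y = 1

Layer 1 pre-activation: z₁ = [-7, -3]
After ReLU: h = [0, 0]
Layer 2 output: y = -1×0 + 0×0 + 1 = 1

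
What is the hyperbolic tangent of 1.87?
0.9536

tanh(1.87) = (e^(1.87) - e^(-1.87))/(e^(1.87) + e^(-1.87)) = 0.9536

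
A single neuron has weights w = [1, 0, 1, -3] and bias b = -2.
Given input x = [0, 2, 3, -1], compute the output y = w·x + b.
y = 4

y = (1)(0) + (0)(2) + (1)(3) + (-3)(-1) + -2 = 4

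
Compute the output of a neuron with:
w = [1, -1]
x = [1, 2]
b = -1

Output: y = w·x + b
y = -2

y = (1)(1) + (-1)(2) + -1 = -2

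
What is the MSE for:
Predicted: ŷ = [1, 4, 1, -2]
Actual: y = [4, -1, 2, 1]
MSE = 11

MSE = (1/4)((1-4)² + (4--1)² + (1-2)² + (-2-1)²) = (1/4)(9 + 25 + 1 + 9) = 11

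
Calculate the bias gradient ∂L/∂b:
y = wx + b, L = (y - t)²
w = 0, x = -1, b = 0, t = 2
∂L/∂b = -4

y = wx + b = (0)(-1) + 0 = 0
∂L/∂y = 2(y - t) = 2(0 - 2) = -4
∂y/∂b = 1
∂L/∂b = ∂L/∂y · ∂y/∂b = -4 × 1 = -4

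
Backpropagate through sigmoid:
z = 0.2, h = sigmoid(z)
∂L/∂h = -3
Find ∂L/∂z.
∂L/∂z = -0.7425

σ(0.2) = 0.5498
σ'(0.2) = σ(0.2)(1 - σ(0.2)) = 0.5498 × 0.4502 = 0.2475
∂L/∂z = ∂L/∂h · σ'(z) = -3 × 0.2475 = -0.7425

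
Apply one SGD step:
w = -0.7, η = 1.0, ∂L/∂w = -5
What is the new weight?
w_new = 4.3

w_new = w - η·∂L/∂w = -0.7 - 1.0×(-5) = -0.7 - (-5) = 4.3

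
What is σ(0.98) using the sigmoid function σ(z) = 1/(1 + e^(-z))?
0.7271

sigmoid(0.98) = 1/(1 + e^(-0.98)) = 1/(1 + 0.3753) = 0.7271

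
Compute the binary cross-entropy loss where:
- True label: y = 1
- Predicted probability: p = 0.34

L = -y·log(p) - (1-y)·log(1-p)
L = 1.079

L = -1·log(0.34) - 0·log(0.66) = -log(0.34) = 1.079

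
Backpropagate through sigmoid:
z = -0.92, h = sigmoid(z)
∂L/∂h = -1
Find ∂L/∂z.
∂L/∂z = -0.2038

σ(-0.92) = 0.285
σ'(-0.92) = σ(-0.92)(1 - σ(-0.92)) = 0.285 × 0.715 = 0.2038
∂L/∂z = ∂L/∂h · σ'(z) = -1 × 0.2038 = -0.2038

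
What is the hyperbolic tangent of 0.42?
0.3969

tanh(0.42) = (e^(0.42) - e^(-0.42))/(e^(0.42) + e^(-0.42)) = 0.3969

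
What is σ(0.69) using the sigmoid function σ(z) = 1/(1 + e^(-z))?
0.666

sigmoid(0.69) = 1/(1 + e^(-0.69)) = 1/(1 + 0.5016) = 0.666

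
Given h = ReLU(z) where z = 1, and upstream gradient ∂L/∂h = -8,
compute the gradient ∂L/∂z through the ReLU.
∂L/∂z = -8

h = ReLU(1) = 1
Since z > 0: ∂h/∂z = 1
∂L/∂z = ∂L/∂h · ∂h/∂z = -8 × 1 = -8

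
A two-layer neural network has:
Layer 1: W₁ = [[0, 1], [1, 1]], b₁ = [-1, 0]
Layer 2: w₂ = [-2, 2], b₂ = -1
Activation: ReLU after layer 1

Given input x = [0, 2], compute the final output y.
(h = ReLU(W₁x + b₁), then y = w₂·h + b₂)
y = 1

Layer 1 pre-activation: z₁ = [1, 2]
After ReLU: h = [1, 2]
Layer 2 output: y = -2×1 + 2×2 + -1 = 1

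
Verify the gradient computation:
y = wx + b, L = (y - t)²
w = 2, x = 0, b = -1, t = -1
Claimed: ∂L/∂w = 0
Correct

y = (2)(0) + -1 = -1
∂L/∂y = 2(y - t) = 2(-1 - -1) = 0
∂y/∂w = x = 0
∂L/∂w = 0 × 0 = 0

Claimed value: 0
Correct: The correct gradient is 0.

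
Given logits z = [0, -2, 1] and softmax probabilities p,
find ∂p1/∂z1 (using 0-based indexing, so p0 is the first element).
∂p1/∂z1 = 0.03389

p = softmax(z) = [0.2595, 0.03512, 0.7054]
p1 = 0.03512

∂p1/∂z1 = p1(1 - p1) = 0.03512 × (1 - 0.03512) = 0.03389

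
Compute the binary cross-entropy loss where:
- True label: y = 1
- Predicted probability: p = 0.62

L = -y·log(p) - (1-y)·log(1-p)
L = 0.478

L = -1·log(0.62) - 0·log(0.38) = -log(0.62) = 0.478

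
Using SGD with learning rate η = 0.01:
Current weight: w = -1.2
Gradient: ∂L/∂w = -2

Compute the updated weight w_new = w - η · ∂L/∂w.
w_new = -1.18

w_new = w - η·∂L/∂w = -1.2 - 0.01×(-2) = -1.2 - (-0.02) = -1.18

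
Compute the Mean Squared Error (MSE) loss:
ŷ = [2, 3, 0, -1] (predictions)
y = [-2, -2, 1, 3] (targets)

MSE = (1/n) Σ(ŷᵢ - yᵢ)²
MSE = 14.5

MSE = (1/4)((2--2)² + (3--2)² + (0-1)² + (-1-3)²) = (1/4)(16 + 25 + 1 + 16) = 14.5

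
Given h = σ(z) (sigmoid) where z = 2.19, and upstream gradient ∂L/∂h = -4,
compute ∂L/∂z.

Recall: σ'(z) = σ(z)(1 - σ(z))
∂L/∂z = -0.3621

σ(2.19) = 0.8993
σ'(2.19) = σ(2.19)(1 - σ(2.19)) = 0.8993 × 0.1007 = 0.09052
∂L/∂z = ∂L/∂h · σ'(z) = -4 × 0.09052 = -0.3621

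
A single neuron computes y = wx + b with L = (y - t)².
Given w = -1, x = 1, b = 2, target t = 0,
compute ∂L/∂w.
∂L/∂w = 2

y = wx + b = (-1)(1) + 2 = 1
∂L/∂y = 2(y - t) = 2(1 - 0) = 2
∂y/∂w = x = 1
∂L/∂w = ∂L/∂y · ∂y/∂w = 2 × 1 = 2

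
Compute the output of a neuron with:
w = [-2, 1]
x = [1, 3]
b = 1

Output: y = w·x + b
y = 2

y = (-2)(1) + (1)(3) + 1 = 2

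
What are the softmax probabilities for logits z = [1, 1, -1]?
p = [0.4683, 0.4683, 0.0634]

exp(z) = [2.718, 2.718, 0.3679]
Sum = 5.804
p = [0.4683, 0.4683, 0.0634]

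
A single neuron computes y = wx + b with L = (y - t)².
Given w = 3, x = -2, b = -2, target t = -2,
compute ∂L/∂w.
∂L/∂w = 24

y = wx + b = (3)(-2) + -2 = -8
∂L/∂y = 2(y - t) = 2(-8 - -2) = -12
∂y/∂w = x = -2
∂L/∂w = ∂L/∂y · ∂y/∂w = -12 × -2 = 24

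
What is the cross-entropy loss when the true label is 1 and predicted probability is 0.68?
L = 0.3857

L = -1·log(0.68) - 0·log(0.32) = -log(0.68) = 0.3857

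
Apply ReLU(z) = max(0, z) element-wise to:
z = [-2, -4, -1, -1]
h = [0, 0, 0, 0]

ReLU applied element-wise: max(0,-2)=0, max(0,-4)=0, max(0,-1)=0, max(0,-1)=0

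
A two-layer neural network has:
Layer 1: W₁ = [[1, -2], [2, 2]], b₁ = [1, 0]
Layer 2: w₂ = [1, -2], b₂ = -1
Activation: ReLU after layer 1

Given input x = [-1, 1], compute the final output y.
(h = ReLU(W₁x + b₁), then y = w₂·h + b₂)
y = -1

Layer 1 pre-activation: z₁ = [-2, 0]
After ReLU: h = [0, 0]
Layer 2 output: y = 1×0 + -2×0 + -1 = -1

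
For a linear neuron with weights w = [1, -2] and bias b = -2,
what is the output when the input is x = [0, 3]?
y = -8

y = (1)(0) + (-2)(3) + -2 = -8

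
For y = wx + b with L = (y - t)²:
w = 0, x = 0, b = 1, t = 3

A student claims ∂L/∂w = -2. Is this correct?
Incorrect

y = (0)(0) + 1 = 1
∂L/∂y = 2(y - t) = 2(1 - 3) = -4
∂y/∂w = x = 0
∂L/∂w = -4 × 0 = 0

Claimed value: -2
Incorrect: The correct gradient is 0.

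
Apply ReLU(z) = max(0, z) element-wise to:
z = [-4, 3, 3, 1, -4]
h = [0, 3, 3, 1, 0]

ReLU applied element-wise: max(0,-4)=0, max(0,3)=3, max(0,3)=3, max(0,1)=1, max(0,-4)=0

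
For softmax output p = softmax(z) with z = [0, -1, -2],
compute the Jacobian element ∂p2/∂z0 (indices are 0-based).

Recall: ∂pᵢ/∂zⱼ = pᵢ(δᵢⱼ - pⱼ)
∂p2/∂z0 = -0.05989

p = softmax(z) = [0.6652, 0.2447, 0.09003]
p2 = 0.09003, p0 = 0.6652

∂p2/∂z0 = -p2 × p0 = -0.09003 × 0.6652 = -0.05989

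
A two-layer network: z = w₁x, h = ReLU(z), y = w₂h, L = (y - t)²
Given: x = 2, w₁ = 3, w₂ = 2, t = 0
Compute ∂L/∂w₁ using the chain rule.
∂L/∂w₁ = 96

Forward pass:
z = w₁x = 3×2 = 6
h = ReLU(6) = 6
y = w₂h = 2×6 = 12

Backward pass:
∂L/∂y = 2(y - t) = 2(12 - 0) = 24
∂y/∂h = w₂ = 2
∂h/∂z = 1 (ReLU derivative)
∂z/∂w₁ = x = 2

∂L/∂w₁ = 24 × 2 × 1 × 2 = 96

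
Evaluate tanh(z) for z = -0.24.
-0.2355

tanh(-0.24) = (e^(-0.24) - e^(0.24))/(e^(-0.24) + e^(0.24)) = -0.2355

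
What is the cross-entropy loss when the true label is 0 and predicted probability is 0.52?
L = 0.734

L = -0·log(0.52) - 1·log(0.48) = -log(0.48) = 0.734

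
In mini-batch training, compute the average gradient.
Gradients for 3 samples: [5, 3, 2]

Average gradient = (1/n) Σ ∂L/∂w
Average gradient = 3.333

Average = (1/3)(5 + 3 + 2) = 10/3 = 3.333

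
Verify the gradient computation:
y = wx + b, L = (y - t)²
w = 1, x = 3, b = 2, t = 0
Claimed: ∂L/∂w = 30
Correct

y = (1)(3) + 2 = 5
∂L/∂y = 2(y - t) = 2(5 - 0) = 10
∂y/∂w = x = 3
∂L/∂w = 10 × 3 = 30

Claimed value: 30
Correct: The correct gradient is 30.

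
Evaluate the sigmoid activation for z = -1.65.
0.1611

sigmoid(-1.65) = 1/(1 + e^(1.65)) = 1/(1 + 5.207) = 0.1611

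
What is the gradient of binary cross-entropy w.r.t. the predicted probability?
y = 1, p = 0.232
∂L/∂p = -4.31

∂L/∂p = -y/p + (1-y)/(1-p) = -1/0.232 + 0 = -4.31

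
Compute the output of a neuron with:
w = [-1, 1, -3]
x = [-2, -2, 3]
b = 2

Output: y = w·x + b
y = -7

y = (-1)(-2) + (1)(-2) + (-3)(3) + 2 = -7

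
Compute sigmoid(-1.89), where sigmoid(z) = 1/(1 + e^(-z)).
0.1312

sigmoid(-1.89) = 1/(1 + e^(1.89)) = 1/(1 + 6.619) = 0.1312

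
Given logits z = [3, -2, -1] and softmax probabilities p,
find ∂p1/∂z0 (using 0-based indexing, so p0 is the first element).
∂p1/∂z0 = -0.006413

p = softmax(z) = [0.9756, 0.006573, 0.01787]
p1 = 0.006573, p0 = 0.9756

∂p1/∂z0 = -p1 × p0 = -0.006573 × 0.9756 = -0.006413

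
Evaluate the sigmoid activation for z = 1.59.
0.8306

sigmoid(1.59) = 1/(1 + e^(-1.59)) = 1/(1 + 0.2039) = 0.8306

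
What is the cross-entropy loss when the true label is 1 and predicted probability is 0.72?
L = 0.3285

L = -1·log(0.72) - 0·log(0.28) = -log(0.72) = 0.3285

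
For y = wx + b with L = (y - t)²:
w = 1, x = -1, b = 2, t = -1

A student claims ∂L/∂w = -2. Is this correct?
Incorrect

y = (1)(-1) + 2 = 1
∂L/∂y = 2(y - t) = 2(1 - -1) = 4
∂y/∂w = x = -1
∂L/∂w = 4 × -1 = -4

Claimed value: -2
Incorrect: The correct gradient is -4.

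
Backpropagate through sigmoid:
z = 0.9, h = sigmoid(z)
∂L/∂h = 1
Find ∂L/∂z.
∂L/∂z = 0.2055

σ(0.9) = 0.7109
σ'(0.9) = σ(0.9)(1 - σ(0.9)) = 0.7109 × 0.2891 = 0.2055
∂L/∂z = ∂L/∂h · σ'(z) = 1 × 0.2055 = 0.2055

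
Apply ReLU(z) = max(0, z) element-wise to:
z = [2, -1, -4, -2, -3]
h = [2, 0, 0, 0, 0]

ReLU applied element-wise: max(0,2)=2, max(0,-1)=0, max(0,-4)=0, max(0,-2)=0, max(0,-3)=0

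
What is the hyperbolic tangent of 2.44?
0.9849

tanh(2.44) = (e^(2.44) - e^(-2.44))/(e^(2.44) + e^(-2.44)) = 0.9849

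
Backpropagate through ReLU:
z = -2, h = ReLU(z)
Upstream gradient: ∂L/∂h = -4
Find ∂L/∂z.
∂L/∂z = 0

h = ReLU(-2) = 0
Since z < 0: ∂h/∂z = 0
∂L/∂z = ∂L/∂h · ∂h/∂z = -4 × 0 = 0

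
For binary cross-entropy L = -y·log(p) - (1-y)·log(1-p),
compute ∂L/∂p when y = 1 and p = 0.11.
∂L/∂p = -9.091

∂L/∂p = -y/p + (1-y)/(1-p) = -1/0.11 + 0 = -9.091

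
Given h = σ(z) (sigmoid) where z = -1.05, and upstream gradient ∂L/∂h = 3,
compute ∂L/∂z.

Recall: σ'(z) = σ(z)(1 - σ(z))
∂L/∂z = 0.5761

σ(-1.05) = 0.2592
σ'(-1.05) = σ(-1.05)(1 - σ(-1.05)) = 0.2592 × 0.7408 = 0.192
∂L/∂z = ∂L/∂h · σ'(z) = 3 × 0.192 = 0.5761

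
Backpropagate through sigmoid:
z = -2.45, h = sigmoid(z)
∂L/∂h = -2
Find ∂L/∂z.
∂L/∂z = -0.1463

σ(-2.45) = 0.07944
σ'(-2.45) = σ(-2.45)(1 - σ(-2.45)) = 0.07944 × 0.9206 = 0.07313
∂L/∂z = ∂L/∂h · σ'(z) = -2 × 0.07313 = -0.1463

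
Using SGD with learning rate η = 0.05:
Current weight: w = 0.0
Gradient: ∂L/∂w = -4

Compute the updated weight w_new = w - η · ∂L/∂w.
w_new = 0.2

w_new = w - η·∂L/∂w = 0.0 - 0.05×(-4) = 0.0 - (-0.2) = 0.2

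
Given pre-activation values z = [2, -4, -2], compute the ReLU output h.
h = [2, 0, 0]

ReLU applied element-wise: max(0,2)=2, max(0,-4)=0, max(0,-2)=0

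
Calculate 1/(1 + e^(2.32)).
0.08948

sigmoid(-2.32) = 1/(1 + e^(2.32)) = 1/(1 + 10.18) = 0.08948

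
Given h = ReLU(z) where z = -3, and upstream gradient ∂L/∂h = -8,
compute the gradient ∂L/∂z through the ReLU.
∂L/∂z = 0

h = ReLU(-3) = 0
Since z < 0: ∂h/∂z = 0
∂L/∂z = ∂L/∂h · ∂h/∂z = -8 × 0 = 0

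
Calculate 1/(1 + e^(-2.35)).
0.9129

sigmoid(2.35) = 1/(1 + e^(-2.35)) = 1/(1 + 0.09537) = 0.9129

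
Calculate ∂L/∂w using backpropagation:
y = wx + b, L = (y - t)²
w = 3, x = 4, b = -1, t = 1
∂L/∂w = 80

y = wx + b = (3)(4) + -1 = 11
∂L/∂y = 2(y - t) = 2(11 - 1) = 20
∂y/∂w = x = 4
∂L/∂w = ∂L/∂y · ∂y/∂w = 20 × 4 = 80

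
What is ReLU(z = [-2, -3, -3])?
h = [0, 0, 0]

ReLU applied element-wise: max(0,-2)=0, max(0,-3)=0, max(0,-3)=0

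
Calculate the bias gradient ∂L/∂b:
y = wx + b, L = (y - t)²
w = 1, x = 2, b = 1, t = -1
∂L/∂b = 8

y = wx + b = (1)(2) + 1 = 3
∂L/∂y = 2(y - t) = 2(3 - -1) = 8
∂y/∂b = 1
∂L/∂b = ∂L/∂y · ∂y/∂b = 8 × 1 = 8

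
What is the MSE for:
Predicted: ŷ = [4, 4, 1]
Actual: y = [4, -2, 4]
MSE = 15

MSE = (1/3)((4-4)² + (4--2)² + (1-4)²) = (1/3)(0 + 36 + 9) = 15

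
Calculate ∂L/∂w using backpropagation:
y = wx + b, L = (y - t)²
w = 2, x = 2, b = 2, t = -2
∂L/∂w = 32

y = wx + b = (2)(2) + 2 = 6
∂L/∂y = 2(y - t) = 2(6 - -2) = 16
∂y/∂w = x = 2
∂L/∂w = ∂L/∂y · ∂y/∂w = 16 × 2 = 32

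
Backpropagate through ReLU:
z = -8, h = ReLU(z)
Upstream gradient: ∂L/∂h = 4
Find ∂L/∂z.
∂L/∂z = 0

h = ReLU(-8) = 0
Since z < 0: ∂h/∂z = 0
∂L/∂z = ∂L/∂h · ∂h/∂z = 4 × 0 = 0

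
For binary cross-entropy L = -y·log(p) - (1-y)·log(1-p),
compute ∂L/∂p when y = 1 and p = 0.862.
∂L/∂p = -1.16

∂L/∂p = -y/p + (1-y)/(1-p) = -1/0.862 + 0 = -1.16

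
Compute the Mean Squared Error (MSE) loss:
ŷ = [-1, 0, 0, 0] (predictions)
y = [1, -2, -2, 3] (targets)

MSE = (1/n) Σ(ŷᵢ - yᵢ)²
MSE = 5.25

MSE = (1/4)((-1-1)² + (0--2)² + (0--2)² + (0-3)²) = (1/4)(4 + 4 + 4 + 9) = 5.25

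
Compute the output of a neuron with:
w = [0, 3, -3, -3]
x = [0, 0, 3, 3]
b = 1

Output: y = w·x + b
y = -17

y = (0)(0) + (3)(0) + (-3)(3) + (-3)(3) + 1 = -17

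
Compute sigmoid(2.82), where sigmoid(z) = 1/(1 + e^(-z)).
0.9437

sigmoid(2.82) = 1/(1 + e^(-2.82)) = 1/(1 + 0.05961) = 0.9437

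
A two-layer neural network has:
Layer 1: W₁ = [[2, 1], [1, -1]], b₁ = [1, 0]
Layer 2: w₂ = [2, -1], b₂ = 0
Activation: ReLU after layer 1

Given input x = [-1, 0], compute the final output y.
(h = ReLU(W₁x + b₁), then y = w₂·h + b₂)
y = 0

Layer 1 pre-activation: z₁ = [-1, -1]
After ReLU: h = [0, 0]
Layer 2 output: y = 2×0 + -1×0 + 0 = 0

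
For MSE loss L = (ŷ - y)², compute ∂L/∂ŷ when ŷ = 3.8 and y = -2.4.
∂L/∂ŷ = 12.4

∂L/∂ŷ = 2(ŷ - y) = 2(3.8 - -2.4) = 2(6.2) = 12.4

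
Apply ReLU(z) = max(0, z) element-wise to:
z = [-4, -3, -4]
h = [0, 0, 0]

ReLU applied element-wise: max(0,-4)=0, max(0,-3)=0, max(0,-4)=0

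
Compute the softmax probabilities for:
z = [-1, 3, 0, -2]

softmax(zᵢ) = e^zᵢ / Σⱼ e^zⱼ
p = [0.017, 0.9304, 0.0463, 0.0063]

exp(z) = [0.3679, 20.09, 1, 0.1353]
Sum = 21.59
p = [0.017, 0.9304, 0.0463, 0.0063]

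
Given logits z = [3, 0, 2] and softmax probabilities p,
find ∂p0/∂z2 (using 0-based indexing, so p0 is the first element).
∂p0/∂z2 = -0.183

p = softmax(z) = [0.7054, 0.03512, 0.2595]
p0 = 0.7054, p2 = 0.2595

∂p0/∂z2 = -p0 × p2 = -0.7054 × 0.2595 = -0.183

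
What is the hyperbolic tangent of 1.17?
0.8243

tanh(1.17) = (e^(1.17) - e^(-1.17))/(e^(1.17) + e^(-1.17)) = 0.8243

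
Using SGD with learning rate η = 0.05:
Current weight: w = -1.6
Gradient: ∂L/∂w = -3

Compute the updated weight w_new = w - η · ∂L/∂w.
w_new = -1.45

w_new = w - η·∂L/∂w = -1.6 - 0.05×(-3) = -1.6 - (-0.15) = -1.45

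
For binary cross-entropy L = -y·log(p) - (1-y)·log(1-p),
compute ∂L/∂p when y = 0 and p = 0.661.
∂L/∂p = 2.95

∂L/∂p = -y/p + (1-y)/(1-p) = 0 + 1/0.339 = 2.95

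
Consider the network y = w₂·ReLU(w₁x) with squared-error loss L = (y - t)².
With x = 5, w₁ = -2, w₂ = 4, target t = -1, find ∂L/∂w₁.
∂L/∂w₁ = 0

Forward pass:
z = w₁x = -2×5 = -10
h = ReLU(-10) = 0
y = w₂h = 4×0 = 0

Backward pass:
∂L/∂y = 2(y - t) = 2(0 - -1) = 2
∂y/∂h = w₂ = 4
∂h/∂z = 0 (ReLU derivative)
∂z/∂w₁ = x = 5

∂L/∂w₁ = 2 × 4 × 0 × 5 = 0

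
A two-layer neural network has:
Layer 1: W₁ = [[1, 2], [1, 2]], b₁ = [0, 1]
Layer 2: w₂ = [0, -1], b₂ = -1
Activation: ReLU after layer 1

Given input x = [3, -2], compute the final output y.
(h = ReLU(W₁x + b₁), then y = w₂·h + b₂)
y = -1

Layer 1 pre-activation: z₁ = [-1, 0]
After ReLU: h = [0, 0]
Layer 2 output: y = 0×0 + -1×0 + -1 = -1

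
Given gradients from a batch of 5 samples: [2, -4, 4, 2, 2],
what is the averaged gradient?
Average gradient = 1.2

Average = (1/5)(2 + -4 + 4 + 2 + 2) = 6/5 = 1.2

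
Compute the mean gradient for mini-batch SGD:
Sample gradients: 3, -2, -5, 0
Average gradient = -1

Average = (1/4)(3 + -2 + -5 + 0) = -4/4 = -1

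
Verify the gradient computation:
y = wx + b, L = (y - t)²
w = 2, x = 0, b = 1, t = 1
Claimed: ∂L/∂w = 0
Correct

y = (2)(0) + 1 = 1
∂L/∂y = 2(y - t) = 2(1 - 1) = 0
∂y/∂w = x = 0
∂L/∂w = 0 × 0 = 0

Claimed value: 0
Correct: The correct gradient is 0.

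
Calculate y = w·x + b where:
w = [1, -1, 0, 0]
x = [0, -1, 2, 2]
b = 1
y = 2

y = (1)(0) + (-1)(-1) + (0)(2) + (0)(2) + 1 = 2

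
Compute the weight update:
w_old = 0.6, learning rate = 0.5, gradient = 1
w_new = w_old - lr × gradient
w_new = 0.1

w_new = w - η·∂L/∂w = 0.6 - 0.5×(1) = 0.6 - (0.5) = 0.1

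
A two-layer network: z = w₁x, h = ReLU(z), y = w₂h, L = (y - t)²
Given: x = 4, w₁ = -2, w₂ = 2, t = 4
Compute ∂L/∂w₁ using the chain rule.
∂L/∂w₁ = 0

Forward pass:
z = w₁x = -2×4 = -8
h = ReLU(-8) = 0
y = w₂h = 2×0 = 0

Backward pass:
∂L/∂y = 2(y - t) = 2(0 - 4) = -8
∂y/∂h = w₂ = 2
∂h/∂z = 0 (ReLU derivative)
∂z/∂w₁ = x = 4

∂L/∂w₁ = -8 × 2 × 0 × 4 = 0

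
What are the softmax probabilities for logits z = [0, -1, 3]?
p = [0.0466, 0.0171, 0.9362]

exp(z) = [1, 0.3679, 20.09]
Sum = 21.45
p = [0.0466, 0.0171, 0.9362]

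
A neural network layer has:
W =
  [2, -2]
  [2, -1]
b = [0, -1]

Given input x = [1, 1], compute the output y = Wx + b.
y = [0, 0]

Wx = [2×1 + -2×1, 2×1 + -1×1]
   = [0, 1]
y = Wx + b = [0 + 0, 1 + -1] = [0, 0]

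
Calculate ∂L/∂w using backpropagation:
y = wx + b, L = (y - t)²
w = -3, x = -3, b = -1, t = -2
∂L/∂w = -60

y = wx + b = (-3)(-3) + -1 = 8
∂L/∂y = 2(y - t) = 2(8 - -2) = 20
∂y/∂w = x = -3
∂L/∂w = ∂L/∂y · ∂y/∂w = 20 × -3 = -60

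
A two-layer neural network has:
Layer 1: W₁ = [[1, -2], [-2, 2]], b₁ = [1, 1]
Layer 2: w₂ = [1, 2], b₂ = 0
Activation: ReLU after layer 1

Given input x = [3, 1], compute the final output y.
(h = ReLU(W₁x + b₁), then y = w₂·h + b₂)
y = 2

Layer 1 pre-activation: z₁ = [2, -3]
After ReLU: h = [2, 0]
Layer 2 output: y = 1×2 + 2×0 + 0 = 2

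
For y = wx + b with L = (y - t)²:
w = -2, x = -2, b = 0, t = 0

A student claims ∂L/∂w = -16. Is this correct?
Correct

y = (-2)(-2) + 0 = 4
∂L/∂y = 2(y - t) = 2(4 - 0) = 8
∂y/∂w = x = -2
∂L/∂w = 8 × -2 = -16

Claimed value: -16
Correct: The correct gradient is -16.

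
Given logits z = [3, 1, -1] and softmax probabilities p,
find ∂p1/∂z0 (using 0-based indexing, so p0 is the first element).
∂p1/∂z0 = -0.1017

p = softmax(z) = [0.8668, 0.1173, 0.01588]
p1 = 0.1173, p0 = 0.8668

∂p1/∂z0 = -p1 × p0 = -0.1173 × 0.8668 = -0.1017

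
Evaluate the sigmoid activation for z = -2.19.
0.1007

sigmoid(-2.19) = 1/(1 + e^(2.19)) = 1/(1 + 8.935) = 0.1007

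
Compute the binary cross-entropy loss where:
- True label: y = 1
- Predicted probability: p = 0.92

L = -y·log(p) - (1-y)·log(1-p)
L = 0.08338

L = -1·log(0.92) - 0·log(0.08) = -log(0.92) = 0.08338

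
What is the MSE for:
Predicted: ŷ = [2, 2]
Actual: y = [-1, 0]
MSE = 6.5

MSE = (1/2)((2--1)² + (2-0)²) = (1/2)(9 + 4) = 6.5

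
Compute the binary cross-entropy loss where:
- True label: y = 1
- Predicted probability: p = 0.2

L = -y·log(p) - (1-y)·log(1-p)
L = 1.609

L = -1·log(0.2) - 0·log(0.8) = -log(0.2) = 1.609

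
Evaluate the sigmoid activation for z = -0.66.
0.3407

sigmoid(-0.66) = 1/(1 + e^(0.66)) = 1/(1 + 1.935) = 0.3407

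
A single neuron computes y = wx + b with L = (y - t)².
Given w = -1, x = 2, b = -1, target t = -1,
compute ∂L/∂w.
∂L/∂w = -8

y = wx + b = (-1)(2) + -1 = -3
∂L/∂y = 2(y - t) = 2(-3 - -1) = -4
∂y/∂w = x = 2
∂L/∂w = ∂L/∂y · ∂y/∂w = -4 × 2 = -8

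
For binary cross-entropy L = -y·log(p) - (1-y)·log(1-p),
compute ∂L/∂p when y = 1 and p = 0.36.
∂L/∂p = -2.778

∂L/∂p = -y/p + (1-y)/(1-p) = -1/0.36 + 0 = -2.778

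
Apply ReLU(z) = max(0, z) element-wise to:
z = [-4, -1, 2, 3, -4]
h = [0, 0, 2, 3, 0]

ReLU applied element-wise: max(0,-4)=0, max(0,-1)=0, max(0,2)=2, max(0,3)=3, max(0,-4)=0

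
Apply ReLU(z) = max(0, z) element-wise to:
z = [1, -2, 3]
h = [1, 0, 3]

ReLU applied element-wise: max(0,1)=1, max(0,-2)=0, max(0,3)=3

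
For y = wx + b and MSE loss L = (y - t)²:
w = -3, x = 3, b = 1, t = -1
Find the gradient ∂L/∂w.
∂L/∂w = -42

y = wx + b = (-3)(3) + 1 = -8
∂L/∂y = 2(y - t) = 2(-8 - -1) = -14
∂y/∂w = x = 3
∂L/∂w = ∂L/∂y · ∂y/∂w = -14 × 3 = -42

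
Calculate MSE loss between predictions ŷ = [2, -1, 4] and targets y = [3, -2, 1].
MSE = 3.667

MSE = (1/3)((2-3)² + (-1--2)² + (4-1)²) = (1/3)(1 + 1 + 9) = 3.667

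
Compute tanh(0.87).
0.7014

tanh(0.87) = (e^(0.87) - e^(-0.87))/(e^(0.87) + e^(-0.87)) = 0.7014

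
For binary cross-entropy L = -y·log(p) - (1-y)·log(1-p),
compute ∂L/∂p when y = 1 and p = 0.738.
∂L/∂p = -1.355

∂L/∂p = -y/p + (1-y)/(1-p) = -1/0.738 + 0 = -1.355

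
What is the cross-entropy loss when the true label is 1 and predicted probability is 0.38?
L = 0.9676

L = -1·log(0.38) - 0·log(0.62) = -log(0.38) = 0.9676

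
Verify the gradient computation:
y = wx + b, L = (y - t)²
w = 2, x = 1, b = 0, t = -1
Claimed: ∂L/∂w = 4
Incorrect

y = (2)(1) + 0 = 2
∂L/∂y = 2(y - t) = 2(2 - -1) = 6
∂y/∂w = x = 1
∂L/∂w = 6 × 1 = 6

Claimed value: 4
Incorrect: The correct gradient is 6.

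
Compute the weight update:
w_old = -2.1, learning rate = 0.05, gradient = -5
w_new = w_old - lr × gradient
w_new = -1.85

w_new = w - η·∂L/∂w = -2.1 - 0.05×(-5) = -2.1 - (-0.25) = -1.85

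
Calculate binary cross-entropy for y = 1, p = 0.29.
L = 1.238

L = -1·log(0.29) - 0·log(0.71) = -log(0.29) = 1.238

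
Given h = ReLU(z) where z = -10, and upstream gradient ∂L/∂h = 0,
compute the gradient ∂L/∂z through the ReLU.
∂L/∂z = 0

h = ReLU(-10) = 0
Since z < 0: ∂h/∂z = 0
∂L/∂z = ∂L/∂h · ∂h/∂z = 0 × 0 = 0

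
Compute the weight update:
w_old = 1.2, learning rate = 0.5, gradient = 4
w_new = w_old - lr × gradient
w_new = -0.8

w_new = w - η·∂L/∂w = 1.2 - 0.5×(4) = 1.2 - (2) = -0.8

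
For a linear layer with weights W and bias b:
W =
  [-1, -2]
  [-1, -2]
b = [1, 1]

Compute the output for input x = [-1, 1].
y = [0, 0]

Wx = [-1×-1 + -2×1, -1×-1 + -2×1]
   = [-1, -1]
y = Wx + b = [-1 + 1, -1 + 1] = [0, 0]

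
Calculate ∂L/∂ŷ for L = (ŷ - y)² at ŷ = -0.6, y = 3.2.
∂L/∂ŷ = -7.6

∂L/∂ŷ = 2(ŷ - y) = 2(-0.6 - 3.2) = 2(-3.8) = -7.6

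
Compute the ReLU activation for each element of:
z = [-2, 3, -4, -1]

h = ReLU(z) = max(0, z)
h = [0, 3, 0, 0]

ReLU applied element-wise: max(0,-2)=0, max(0,3)=3, max(0,-4)=0, max(0,-1)=0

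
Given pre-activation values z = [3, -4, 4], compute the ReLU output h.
h = [3, 0, 4]

ReLU applied element-wise: max(0,3)=3, max(0,-4)=0, max(0,4)=4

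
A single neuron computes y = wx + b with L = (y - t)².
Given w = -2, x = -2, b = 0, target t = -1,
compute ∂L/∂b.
∂L/∂b = 10

y = wx + b = (-2)(-2) + 0 = 4
∂L/∂y = 2(y - t) = 2(4 - -1) = 10
∂y/∂b = 1
∂L/∂b = ∂L/∂y · ∂y/∂b = 10 × 1 = 10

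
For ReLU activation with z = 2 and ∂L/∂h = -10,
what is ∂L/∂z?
∂L/∂z = -10

h = ReLU(2) = 2
Since z > 0: ∂h/∂z = 1
∂L/∂z = ∂L/∂h · ∂h/∂z = -10 × 1 = -10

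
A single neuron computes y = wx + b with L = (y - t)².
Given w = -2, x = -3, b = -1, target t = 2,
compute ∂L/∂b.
∂L/∂b = 6

y = wx + b = (-2)(-3) + -1 = 5
∂L/∂y = 2(y - t) = 2(5 - 2) = 6
∂y/∂b = 1
∂L/∂b = ∂L/∂y · ∂y/∂b = 6 × 1 = 6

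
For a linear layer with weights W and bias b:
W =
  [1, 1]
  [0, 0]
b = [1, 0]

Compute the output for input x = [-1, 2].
y = [2, 0]

Wx = [1×-1 + 1×2, 0×-1 + 0×2]
   = [1, 0]
y = Wx + b = [1 + 1, 0 + 0] = [2, 0]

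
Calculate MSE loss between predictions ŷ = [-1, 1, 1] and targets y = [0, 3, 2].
MSE = 2

MSE = (1/3)((-1-0)² + (1-3)² + (1-2)²) = (1/3)(1 + 4 + 1) = 2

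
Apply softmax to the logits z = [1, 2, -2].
p = [0.2654, 0.7214, 0.0132]

exp(z) = [2.718, 7.389, 0.1353]
Sum = 10.24
p = [0.2654, 0.7214, 0.0132]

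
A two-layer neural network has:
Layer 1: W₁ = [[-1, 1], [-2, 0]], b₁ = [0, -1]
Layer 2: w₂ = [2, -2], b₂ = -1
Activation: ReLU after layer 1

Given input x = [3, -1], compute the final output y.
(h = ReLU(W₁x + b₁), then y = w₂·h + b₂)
y = -1

Layer 1 pre-activation: z₁ = [-4, -7]
After ReLU: h = [0, 0]
Layer 2 output: y = 2×0 + -2×0 + -1 = -1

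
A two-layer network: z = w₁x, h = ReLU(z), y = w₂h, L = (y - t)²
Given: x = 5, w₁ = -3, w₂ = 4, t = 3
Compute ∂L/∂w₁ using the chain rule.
∂L/∂w₁ = 0

Forward pass:
z = w₁x = -3×5 = -15
h = ReLU(-15) = 0
y = w₂h = 4×0 = 0

Backward pass:
∂L/∂y = 2(y - t) = 2(0 - 3) = -6
∂y/∂h = w₂ = 4
∂h/∂z = 0 (ReLU derivative)
∂z/∂w₁ = x = 5

∂L/∂w₁ = -6 × 4 × 0 × 5 = 0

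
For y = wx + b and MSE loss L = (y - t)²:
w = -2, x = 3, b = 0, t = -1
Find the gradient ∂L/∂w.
∂L/∂w = -30

y = wx + b = (-2)(3) + 0 = -6
∂L/∂y = 2(y - t) = 2(-6 - -1) = -10
∂y/∂w = x = 3
∂L/∂w = ∂L/∂y · ∂y/∂w = -10 × 3 = -30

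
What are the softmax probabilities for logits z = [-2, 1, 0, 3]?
p = [0.0057, 0.1135, 0.0418, 0.839]

exp(z) = [0.1353, 2.718, 1, 20.09]
Sum = 23.94
p = [0.0057, 0.1135, 0.0418, 0.839]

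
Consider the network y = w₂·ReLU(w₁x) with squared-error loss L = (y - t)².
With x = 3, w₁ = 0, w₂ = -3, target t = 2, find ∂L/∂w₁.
∂L/∂w₁ = 0

Forward pass:
z = w₁x = 0×3 = 0
h = ReLU(0) = 0
y = w₂h = -3×0 = 0

Backward pass:
∂L/∂y = 2(y - t) = 2(0 - 2) = -4
∂y/∂h = w₂ = -3
∂h/∂z = 0 (ReLU derivative)
∂z/∂w₁ = x = 3

∂L/∂w₁ = -4 × -3 × 0 × 3 = 0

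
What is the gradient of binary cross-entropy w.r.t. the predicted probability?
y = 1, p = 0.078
∂L/∂p = -12.82

∂L/∂p = -y/p + (1-y)/(1-p) = -1/0.078 + 0 = -12.82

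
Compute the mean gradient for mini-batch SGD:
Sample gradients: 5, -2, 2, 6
Average gradient = 2.75

Average = (1/4)(5 + -2 + 2 + 6) = 11/4 = 2.75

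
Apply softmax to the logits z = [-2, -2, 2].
p = [0.0177, 0.0177, 0.9647]

exp(z) = [0.1353, 0.1353, 7.389]
Sum = 7.66
p = [0.0177, 0.0177, 0.9647]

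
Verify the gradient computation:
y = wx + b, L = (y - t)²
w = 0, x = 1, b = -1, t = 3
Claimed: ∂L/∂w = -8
Correct

y = (0)(1) + -1 = -1
∂L/∂y = 2(y - t) = 2(-1 - 3) = -8
∂y/∂w = x = 1
∂L/∂w = -8 × 1 = -8

Claimed value: -8
Correct: The correct gradient is -8.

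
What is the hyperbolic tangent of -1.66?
-0.9302

tanh(-1.66) = (e^(-1.66) - e^(1.66))/(e^(-1.66) + e^(1.66)) = -0.9302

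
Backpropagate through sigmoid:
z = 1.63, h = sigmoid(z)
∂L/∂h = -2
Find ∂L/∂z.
∂L/∂z = -0.274

σ(1.63) = 0.8362
σ'(1.63) = σ(1.63)(1 - σ(1.63)) = 0.8362 × 0.1638 = 0.137
∂L/∂z = ∂L/∂h · σ'(z) = -2 × 0.137 = -0.274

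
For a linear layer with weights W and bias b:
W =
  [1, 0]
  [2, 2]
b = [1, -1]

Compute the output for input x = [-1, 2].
y = [0, 1]

Wx = [1×-1 + 0×2, 2×-1 + 2×2]
   = [-1, 2]
y = Wx + b = [-1 + 1, 2 + -1] = [0, 1]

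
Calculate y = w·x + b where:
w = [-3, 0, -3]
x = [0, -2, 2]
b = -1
y = -7

y = (-3)(0) + (0)(-2) + (-3)(2) + -1 = -7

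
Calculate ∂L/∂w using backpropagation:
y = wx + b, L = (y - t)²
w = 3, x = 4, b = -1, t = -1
∂L/∂w = 96

y = wx + b = (3)(4) + -1 = 11
∂L/∂y = 2(y - t) = 2(11 - -1) = 24
∂y/∂w = x = 4
∂L/∂w = ∂L/∂y · ∂y/∂w = 24 × 4 = 96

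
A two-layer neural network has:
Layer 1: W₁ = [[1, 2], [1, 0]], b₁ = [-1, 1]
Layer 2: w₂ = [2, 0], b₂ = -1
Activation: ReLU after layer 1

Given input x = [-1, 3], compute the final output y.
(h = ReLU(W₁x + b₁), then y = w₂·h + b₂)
y = 7

Layer 1 pre-activation: z₁ = [4, 0]
After ReLU: h = [4, 0]
Layer 2 output: y = 2×4 + 0×0 + -1 = 7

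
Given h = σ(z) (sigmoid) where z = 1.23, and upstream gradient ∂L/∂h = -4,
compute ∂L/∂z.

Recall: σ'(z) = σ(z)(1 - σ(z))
∂L/∂z = -0.7001

σ(1.23) = 0.7738
σ'(1.23) = σ(1.23)(1 - σ(1.23)) = 0.7738 × 0.2262 = 0.175
∂L/∂z = ∂L/∂h · σ'(z) = -4 × 0.175 = -0.7001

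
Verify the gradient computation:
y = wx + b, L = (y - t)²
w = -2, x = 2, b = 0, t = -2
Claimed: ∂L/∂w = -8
Correct

y = (-2)(2) + 0 = -4
∂L/∂y = 2(y - t) = 2(-4 - -2) = -4
∂y/∂w = x = 2
∂L/∂w = -4 × 2 = -8

Claimed value: -8
Correct: The correct gradient is -8.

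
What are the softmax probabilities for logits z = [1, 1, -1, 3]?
p = [0.105, 0.105, 0.0142, 0.7758]

exp(z) = [2.718, 2.718, 0.3679, 20.09]
Sum = 25.89
p = [0.105, 0.105, 0.0142, 0.7758]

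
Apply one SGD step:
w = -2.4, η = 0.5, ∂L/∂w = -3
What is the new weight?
w_new = -0.9

w_new = w - η·∂L/∂w = -2.4 - 0.5×(-3) = -2.4 - (-1.5) = -0.9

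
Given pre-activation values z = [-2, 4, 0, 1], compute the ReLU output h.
h = [0, 4, 0, 1]

ReLU applied element-wise: max(0,-2)=0, max(0,4)=4, max(0,0)=0, max(0,1)=1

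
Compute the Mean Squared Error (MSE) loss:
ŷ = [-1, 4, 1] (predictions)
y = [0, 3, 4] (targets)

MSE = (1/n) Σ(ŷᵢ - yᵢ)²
MSE = 3.667

MSE = (1/3)((-1-0)² + (4-3)² + (1-4)²) = (1/3)(1 + 1 + 9) = 3.667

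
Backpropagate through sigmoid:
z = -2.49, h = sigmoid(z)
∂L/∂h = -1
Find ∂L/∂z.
∂L/∂z = -0.0707

σ(-2.49) = 0.07656
σ'(-2.49) = σ(-2.49)(1 - σ(-2.49)) = 0.07656 × 0.9234 = 0.0707
∂L/∂z = ∂L/∂h · σ'(z) = -1 × 0.0707 = -0.0707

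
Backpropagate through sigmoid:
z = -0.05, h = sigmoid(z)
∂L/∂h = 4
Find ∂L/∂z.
∂L/∂z = 0.9994

σ(-0.05) = 0.4875
σ'(-0.05) = σ(-0.05)(1 - σ(-0.05)) = 0.4875 × 0.5125 = 0.2498
∂L/∂z = ∂L/∂h · σ'(z) = 4 × 0.2498 = 0.9994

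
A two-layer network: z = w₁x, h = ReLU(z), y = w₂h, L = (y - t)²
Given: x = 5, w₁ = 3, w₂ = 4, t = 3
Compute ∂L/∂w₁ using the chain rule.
∂L/∂w₁ = 2280

Forward pass:
z = w₁x = 3×5 = 15
h = ReLU(15) = 15
y = w₂h = 4×15 = 60

Backward pass:
∂L/∂y = 2(y - t) = 2(60 - 3) = 114
∂y/∂h = w₂ = 4
∂h/∂z = 1 (ReLU derivative)
∂z/∂w₁ = x = 5

∂L/∂w₁ = 114 × 4 × 1 × 5 = 2280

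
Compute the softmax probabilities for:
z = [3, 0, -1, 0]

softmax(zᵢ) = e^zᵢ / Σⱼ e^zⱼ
p = [0.8945, 0.0445, 0.0164, 0.0445]

exp(z) = [20.09, 1, 0.3679, 1]
Sum = 22.45
p = [0.8945, 0.0445, 0.0164, 0.0445]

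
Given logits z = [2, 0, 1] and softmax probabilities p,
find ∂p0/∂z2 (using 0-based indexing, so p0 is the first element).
∂p0/∂z2 = -0.1628

p = softmax(z) = [0.6652, 0.09003, 0.2447]
p0 = 0.6652, p2 = 0.2447

∂p0/∂z2 = -p0 × p2 = -0.6652 × 0.2447 = -0.1628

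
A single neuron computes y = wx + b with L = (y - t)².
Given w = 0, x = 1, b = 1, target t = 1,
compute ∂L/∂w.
∂L/∂w = 0

y = wx + b = (0)(1) + 1 = 1
∂L/∂y = 2(y - t) = 2(1 - 1) = 0
∂y/∂w = x = 1
∂L/∂w = ∂L/∂y · ∂y/∂w = 0 × 1 = 0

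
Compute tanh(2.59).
0.9888

tanh(2.59) = (e^(2.59) - e^(-2.59))/(e^(2.59) + e^(-2.59)) = 0.9888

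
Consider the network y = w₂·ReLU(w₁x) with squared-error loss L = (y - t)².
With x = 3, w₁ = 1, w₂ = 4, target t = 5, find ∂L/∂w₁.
∂L/∂w₁ = 168

Forward pass:
z = w₁x = 1×3 = 3
h = ReLU(3) = 3
y = w₂h = 4×3 = 12

Backward pass:
∂L/∂y = 2(y - t) = 2(12 - 5) = 14
∂y/∂h = w₂ = 4
∂h/∂z = 1 (ReLU derivative)
∂z/∂w₁ = x = 3

∂L/∂w₁ = 14 × 4 × 1 × 3 = 168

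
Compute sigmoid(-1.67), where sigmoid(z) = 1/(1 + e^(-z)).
0.1584

sigmoid(-1.67) = 1/(1 + e^(1.67)) = 1/(1 + 5.312) = 0.1584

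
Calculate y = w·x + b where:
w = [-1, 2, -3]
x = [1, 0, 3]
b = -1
y = -11

y = (-1)(1) + (2)(0) + (-3)(3) + -1 = -11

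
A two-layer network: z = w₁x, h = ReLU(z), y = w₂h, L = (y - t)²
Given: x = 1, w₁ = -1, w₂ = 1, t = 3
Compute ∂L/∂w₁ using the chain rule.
∂L/∂w₁ = 0

Forward pass:
z = w₁x = -1×1 = -1
h = ReLU(-1) = 0
y = w₂h = 1×0 = 0

Backward pass:
∂L/∂y = 2(y - t) = 2(0 - 3) = -6
∂y/∂h = w₂ = 1
∂h/∂z = 0 (ReLU derivative)
∂z/∂w₁ = x = 1

∂L/∂w₁ = -6 × 1 × 0 × 1 = 0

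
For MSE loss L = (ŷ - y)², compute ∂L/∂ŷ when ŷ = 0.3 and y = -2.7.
∂L/∂ŷ = 6.0

∂L/∂ŷ = 2(ŷ - y) = 2(0.3 - -2.7) = 2(3.0) = 6.0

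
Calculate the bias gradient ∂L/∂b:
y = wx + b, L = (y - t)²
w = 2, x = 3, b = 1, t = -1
∂L/∂b = 16

y = wx + b = (2)(3) + 1 = 7
∂L/∂y = 2(y - t) = 2(7 - -1) = 16
∂y/∂b = 1
∂L/∂b = ∂L/∂y · ∂y/∂b = 16 × 1 = 16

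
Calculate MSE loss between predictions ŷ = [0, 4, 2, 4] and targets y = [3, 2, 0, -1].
MSE = 10.5

MSE = (1/4)((0-3)² + (4-2)² + (2-0)² + (4--1)²) = (1/4)(9 + 4 + 4 + 25) = 10.5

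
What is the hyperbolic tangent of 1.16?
0.821

tanh(1.16) = (e^(1.16) - e^(-1.16))/(e^(1.16) + e^(-1.16)) = 0.821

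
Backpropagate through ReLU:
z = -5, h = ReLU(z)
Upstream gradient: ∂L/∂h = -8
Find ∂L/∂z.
∂L/∂z = 0

h = ReLU(-5) = 0
Since z < 0: ∂h/∂z = 0
∂L/∂z = ∂L/∂h · ∂h/∂z = -8 × 0 = 0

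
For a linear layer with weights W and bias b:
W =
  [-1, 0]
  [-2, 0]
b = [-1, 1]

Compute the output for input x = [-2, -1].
y = [1, 5]

Wx = [-1×-2 + 0×-1, -2×-2 + 0×-1]
   = [2, 4]
y = Wx + b = [2 + -1, 4 + 1] = [1, 5]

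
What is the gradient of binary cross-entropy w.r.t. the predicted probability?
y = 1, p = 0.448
∂L/∂p = -2.232

∂L/∂p = -y/p + (1-y)/(1-p) = -1/0.448 + 0 = -2.232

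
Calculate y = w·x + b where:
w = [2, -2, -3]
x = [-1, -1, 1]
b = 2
y = -1

y = (2)(-1) + (-2)(-1) + (-3)(1) + 2 = -1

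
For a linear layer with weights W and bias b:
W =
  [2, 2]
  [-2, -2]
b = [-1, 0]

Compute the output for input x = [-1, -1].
y = [-5, 4]

Wx = [2×-1 + 2×-1, -2×-1 + -2×-1]
   = [-4, 4]
y = Wx + b = [-4 + -1, 4 + 0] = [-5, 4]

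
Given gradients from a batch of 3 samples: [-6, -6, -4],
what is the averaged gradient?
Average gradient = -5.333

Average = (1/3)(-6 + -6 + -4) = -16/3 = -5.333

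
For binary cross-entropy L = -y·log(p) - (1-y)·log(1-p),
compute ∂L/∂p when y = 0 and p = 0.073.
∂L/∂p = 1.079

∂L/∂p = -y/p + (1-y)/(1-p) = 0 + 1/0.927 = 1.079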